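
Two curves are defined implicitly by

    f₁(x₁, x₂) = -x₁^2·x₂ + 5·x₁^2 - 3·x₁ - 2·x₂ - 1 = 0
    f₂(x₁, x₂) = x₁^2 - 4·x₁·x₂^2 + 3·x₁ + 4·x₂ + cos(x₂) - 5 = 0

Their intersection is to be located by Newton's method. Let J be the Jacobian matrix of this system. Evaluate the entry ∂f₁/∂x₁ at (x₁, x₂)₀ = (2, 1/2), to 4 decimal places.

15.0000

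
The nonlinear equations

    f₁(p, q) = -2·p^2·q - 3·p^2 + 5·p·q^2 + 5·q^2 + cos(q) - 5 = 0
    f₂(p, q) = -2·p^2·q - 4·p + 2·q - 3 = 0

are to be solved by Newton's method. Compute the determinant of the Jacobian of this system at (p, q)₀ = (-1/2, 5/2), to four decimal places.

J = [[-4·p·q - 6·p + 5·q^2, -2·p^2 + 10·p·q + 10·q - sin(q)], [-4·p·q - 4, -2·p^2 + 2]].
At the point, J = [[39.2500, 11.401528], [1.0000, 1.5000]].
det J = 47.4735.

47.4735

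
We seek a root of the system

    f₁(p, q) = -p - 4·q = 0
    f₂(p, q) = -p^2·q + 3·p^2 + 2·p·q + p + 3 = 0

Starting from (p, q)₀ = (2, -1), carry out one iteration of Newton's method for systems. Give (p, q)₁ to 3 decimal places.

(0.867, -0.217)

At (2, -1): F = (2.000, 17.000).
Jacobian J = [[-1, -4], [-2·p·q + 6·p + 2·q + 1, -p^2 + 2·p]].
At the point, J = [[-1.000, -4.000], [15.000, 0.000]] (det J = 60.000).
Solving J·Δ = −F gives Δ = (-1.133, 0.783).
Then the next iterate is (p, q)₁ = (0.867, -0.217).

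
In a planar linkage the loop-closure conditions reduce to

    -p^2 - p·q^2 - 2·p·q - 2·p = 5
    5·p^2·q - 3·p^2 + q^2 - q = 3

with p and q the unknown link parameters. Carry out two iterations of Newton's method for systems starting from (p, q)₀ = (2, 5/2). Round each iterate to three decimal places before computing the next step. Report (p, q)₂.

(3.274, -1.645)

At (2, 5/2): F = (-35.500, 38.750).
Jacobian J = [[-2·p - q^2 - 2·q - 2, -2·p·q - 2·p], [10·p·q - 6·p, 5·p^2 + 2·q - 1]].
At the point, J = [[-17.250, -14.000], [38.000, 24.000]] (det J = 118.000).
Solving J·Δ = −F gives Δ = (2.623, -5.767).
Then the next iterate is (p, q)₁ = (4.623, -3.267).
Round to (4.623, -3.267) and repeat: F = (-54.75406, -402.28983), J = [[-15.38529, 20.96068], [-178.77141, 99.32664]].
Δ = (-1.349, 1.622), so (p, q)₂ = (3.274, -1.645).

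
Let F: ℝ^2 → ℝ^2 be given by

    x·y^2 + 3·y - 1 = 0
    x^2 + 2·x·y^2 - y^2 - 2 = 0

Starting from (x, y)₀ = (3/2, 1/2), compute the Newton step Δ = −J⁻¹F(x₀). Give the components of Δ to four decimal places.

(-0.1066, -0.1885)

At (3/2, 1/2): F = (0.8750, 0.7500).
Jacobian J = [[y^2, 2·x·y + 3], [2·x + 2·y^2, 4·x·y - 2·y]].
At the point, J = [[0.2500, 4.5000], [3.5000, 2.0000]] (det J = -15.2500).
Solving J·Δ = −F gives Δ = (-0.1066, -0.1885).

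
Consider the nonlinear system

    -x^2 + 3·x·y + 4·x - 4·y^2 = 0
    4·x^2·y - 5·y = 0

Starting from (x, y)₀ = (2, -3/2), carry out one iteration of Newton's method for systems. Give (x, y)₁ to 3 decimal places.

(1.626, -0.816)

At (2, -3/2): F = (-14.000, -16.500).
Jacobian J = [[-2·x + 3·y + 4, 3·x - 8·y], [8·x·y, 4·x^2 - 5]].
At the point, J = [[-4.500, 18.000], [-24.000, 11.000]] (det J = 382.500).
Solving J·Δ = −F gives Δ = (-0.374, 0.684).
Then the next iterate is (x, y)₁ = (1.626, -0.816).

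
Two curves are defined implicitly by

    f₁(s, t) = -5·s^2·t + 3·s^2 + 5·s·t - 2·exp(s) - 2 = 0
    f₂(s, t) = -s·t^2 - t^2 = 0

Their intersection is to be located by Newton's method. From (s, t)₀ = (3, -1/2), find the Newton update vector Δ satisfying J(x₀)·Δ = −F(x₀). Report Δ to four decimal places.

At (3, -1/2): F = (-0.171074, -1.0000).
Jacobian J = [[-10·s·t + 6·s + 5·t - 2·exp(s), -5·s^2 + 5·s], [-t^2, -2·s·t - 2·t]].
At the point, J = [[-9.671074, -30.0000], [-0.2500, 4.0000]] (det J = -46.184295).
Solving J·Δ = −F gives Δ = (-0.6644, 0.2085).

(-0.6644, 0.2085)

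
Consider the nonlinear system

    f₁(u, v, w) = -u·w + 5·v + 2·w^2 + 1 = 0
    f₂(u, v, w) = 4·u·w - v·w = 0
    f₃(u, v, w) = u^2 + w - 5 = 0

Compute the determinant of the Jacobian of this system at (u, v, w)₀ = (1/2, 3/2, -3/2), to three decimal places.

J = [[-w, 5, -u + 4·w], [4·w, -w, 4·u - v], [2·u, 0, 1]].
At the point, J = [[1.500, 5.000, -6.500], [-6.000, 1.500, 0.500], [1.000, 0.000, 1.000]].
det J = 44.500.

44.500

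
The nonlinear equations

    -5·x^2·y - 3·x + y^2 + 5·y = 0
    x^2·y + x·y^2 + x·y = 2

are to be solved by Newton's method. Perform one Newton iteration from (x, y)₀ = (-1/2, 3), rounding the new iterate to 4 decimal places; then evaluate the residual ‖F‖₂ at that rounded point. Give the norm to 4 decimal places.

5.5635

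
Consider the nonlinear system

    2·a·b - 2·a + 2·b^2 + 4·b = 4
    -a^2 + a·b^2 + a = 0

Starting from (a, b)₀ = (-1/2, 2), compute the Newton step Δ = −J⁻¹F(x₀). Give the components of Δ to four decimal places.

At (-1/2, 2): F = (11.0000, -2.7500).
Jacobian J = [[2·b - 2, 2·a + 4·b + 4], [-2·a + b^2 + 1, 2·a·b]].
At the point, J = [[2.0000, 11.0000], [6.0000, -2.0000]] (det J = -70.0000).
Solving J·Δ = −F gives Δ = (0.1179, -1.0214).

(0.1179, -1.0214)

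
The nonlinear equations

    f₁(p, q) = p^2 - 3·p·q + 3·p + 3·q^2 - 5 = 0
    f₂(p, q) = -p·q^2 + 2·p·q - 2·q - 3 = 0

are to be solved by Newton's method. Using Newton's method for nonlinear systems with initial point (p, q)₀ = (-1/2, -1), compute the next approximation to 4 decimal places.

(0.1343, -1.3507)

At (-1/2, -1): F = (-4.7500, 0.5000).
Jacobian J = [[2·p - 3·q + 3, -3·p + 6·q], [-q^2 + 2·q, -2·p·q + 2·p - 2]].
At the point, J = [[5.0000, -4.5000], [-3.0000, -4.0000]] (det J = -33.5000).
Solving J·Δ = −F gives Δ = (0.6343, -0.3507).
Then the next iterate is (p, q)₁ = (0.1343, -1.3507).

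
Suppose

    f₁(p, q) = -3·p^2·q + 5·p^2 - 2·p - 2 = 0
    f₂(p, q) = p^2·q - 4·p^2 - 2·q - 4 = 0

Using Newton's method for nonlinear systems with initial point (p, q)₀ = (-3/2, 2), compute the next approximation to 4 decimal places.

At (-3/2, 2): F = (-1.2500, -12.5000).
Jacobian J = [[-6·p·q + 10·p - 2, -3·p^2], [2·p·q - 8·p, p^2 - 2]].
At the point, J = [[1.0000, -6.7500], [6.0000, 0.2500]] (det J = 40.7500).
Solving J·Δ = −F gives Δ = (2.0782, 0.1227).
Then the next iterate is (p, q)₁ = (0.5782, 2.1227).

(0.5782, 2.1227)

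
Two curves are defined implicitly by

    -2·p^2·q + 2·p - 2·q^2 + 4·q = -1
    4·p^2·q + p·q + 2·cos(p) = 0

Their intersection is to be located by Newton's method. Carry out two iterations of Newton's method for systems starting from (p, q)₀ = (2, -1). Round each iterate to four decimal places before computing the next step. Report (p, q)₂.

At (2, -1): F = (7.0000, -18.832294).
Jacobian J = [[-4·p·q + 2, -2·p^2 - 4·q + 4], [8·p·q + q - 2·sin(p), 4·p^2 + p]].
At the point, J = [[10.0000, 0.0000], [-18.818595, 18.0000]] (det J = 180.0000).
Solving J·Δ = −F gives Δ = (-0.7000, 0.3144).
Then the next iterate is (p, q)₁ = (1.3000, -0.6856).
Round to (1.3000, -0.6856) and repeat: F = (2.234833, -4.990938), J = [[5.565120, 3.3624], [-9.742956, 8.0600]].
Δ = (-0.4483, 0.0773), so (p, q)₂ = (0.8517, -0.6083).

(0.8517, -0.6083)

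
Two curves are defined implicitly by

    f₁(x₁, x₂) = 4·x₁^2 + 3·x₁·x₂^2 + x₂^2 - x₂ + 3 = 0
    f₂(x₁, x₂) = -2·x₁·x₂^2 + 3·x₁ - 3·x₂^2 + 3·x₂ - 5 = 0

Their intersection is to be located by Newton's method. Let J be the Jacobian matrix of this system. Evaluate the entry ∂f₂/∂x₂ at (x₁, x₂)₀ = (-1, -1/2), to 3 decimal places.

4.000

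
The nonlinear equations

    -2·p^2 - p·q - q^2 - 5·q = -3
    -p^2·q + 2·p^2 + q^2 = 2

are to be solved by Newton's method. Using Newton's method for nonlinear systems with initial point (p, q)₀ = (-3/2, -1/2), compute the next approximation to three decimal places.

(-1.257, 0.132)

At (-3/2, -1/2): F = (0.000, 3.875).
Jacobian J = [[-4·p - q, -p - 2·q - 5], [-2·p·q + 4·p, -p^2 + 2·q]].
At the point, J = [[6.500, -2.500], [-7.500, -3.250]] (det J = -39.875).
Solving J·Δ = −F gives Δ = (0.243, 0.632).
Then the next iterate is (p, q)₁ = (-1.257, 0.132).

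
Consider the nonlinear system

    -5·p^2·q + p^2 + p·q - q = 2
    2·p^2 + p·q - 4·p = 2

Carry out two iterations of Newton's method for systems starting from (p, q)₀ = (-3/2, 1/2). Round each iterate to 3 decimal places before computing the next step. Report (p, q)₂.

At (-3/2, 1/2): F = (-6.625, 7.750).
Jacobian J = [[-10·p·q + 2·p + q, -5·p^2 + p - 1], [4·p + q - 4, p]].
At the point, J = [[5.000, -13.750], [-9.500, -1.500]] (det J = -138.125).
Solving J·Δ = −F gives Δ = (0.843, -0.175).
Then the next iterate is (p, q)₁ = (-0.657, 0.325).
Round to (-0.657, 0.325) and repeat: F = (-2.80831, 1.27777), J = [[1.14625, -3.81525], [-6.303, -0.657]].
Δ = (0.271, -0.655), so (p, q)₂ = (-0.386, -0.330).

(-0.386, -0.330)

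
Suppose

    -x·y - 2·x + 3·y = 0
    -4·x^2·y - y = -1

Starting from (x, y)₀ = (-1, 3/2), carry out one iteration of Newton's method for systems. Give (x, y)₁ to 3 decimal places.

At (-1, 3/2): F = (8.000, -6.500).
Jacobian J = [[-y - 2, -x + 3], [-8·x·y, -4·x^2 - 1]].
At the point, J = [[-3.500, 4.000], [12.000, -5.000]] (det J = -30.500).
Solving J·Δ = −F gives Δ = (-0.459, -2.402).
Then the next iterate is (x, y)₁ = (-1.459, -0.902).

(-1.459, -0.902)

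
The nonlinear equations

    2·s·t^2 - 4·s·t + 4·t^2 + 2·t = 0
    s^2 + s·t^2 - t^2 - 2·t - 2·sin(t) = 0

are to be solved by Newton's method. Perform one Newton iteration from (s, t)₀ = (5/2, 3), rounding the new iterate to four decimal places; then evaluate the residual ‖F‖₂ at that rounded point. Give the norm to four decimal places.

15.0813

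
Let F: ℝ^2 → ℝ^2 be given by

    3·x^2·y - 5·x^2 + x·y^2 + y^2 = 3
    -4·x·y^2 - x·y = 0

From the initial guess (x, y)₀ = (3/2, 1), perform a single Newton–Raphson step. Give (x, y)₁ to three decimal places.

(0.267, 0.901)

At (3/2, 1): F = (-5.000, -7.500).
Jacobian J = [[6·x·y - 10·x + y^2, 3·x^2 + 2·x·y + 2·y], [-4·y^2 - y, -8·x·y - x]].
At the point, J = [[-5.000, 11.750], [-5.000, -13.500]] (det J = 126.250).
Solving J·Δ = −F gives Δ = (-1.233, -0.099).
Then the next iterate is (x, y)₁ = (0.267, 0.901).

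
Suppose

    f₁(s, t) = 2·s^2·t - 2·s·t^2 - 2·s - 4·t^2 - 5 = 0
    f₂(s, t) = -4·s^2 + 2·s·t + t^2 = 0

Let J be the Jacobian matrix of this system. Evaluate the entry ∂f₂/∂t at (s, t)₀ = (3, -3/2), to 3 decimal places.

∂f₂/∂t = 2·s + 2·t.
At (3, -3/2) this is 3.000.

3.000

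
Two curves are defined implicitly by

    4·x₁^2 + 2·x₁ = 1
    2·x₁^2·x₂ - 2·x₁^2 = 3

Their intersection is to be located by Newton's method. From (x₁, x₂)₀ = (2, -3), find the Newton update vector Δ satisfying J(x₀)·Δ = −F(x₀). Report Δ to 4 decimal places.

(-1.0556, 0.1528)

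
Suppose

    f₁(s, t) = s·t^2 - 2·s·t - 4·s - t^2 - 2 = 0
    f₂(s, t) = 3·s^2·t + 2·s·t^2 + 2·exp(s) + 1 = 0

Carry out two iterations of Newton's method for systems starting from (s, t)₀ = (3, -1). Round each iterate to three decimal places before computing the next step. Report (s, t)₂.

(1.261, -1.810)

At (3, -1): F = (-6.000, 20.17107).
Jacobian J = [[t^2 - 2·t - 4, 2·s·t - 2·s - 2·t], [6·s·t + 2·t^2 + 2·exp(s), 3·s^2 + 4·s·t]].
At the point, J = [[-1.000, -10.000], [24.17107, 15.000]] (det J = 226.71074).
Solving J·Δ = −F gives Δ = (-0.493, -0.551).
Then the next iterate is (s, t)₁ = (2.507, -1.551).
Round to (2.507, -1.551) and repeat: F = (-0.62605, 8.35349), J = [[1.50760, -9.68871], [6.01720, 3.30172]].
Δ = (-1.246, -0.259), so (s, t)₂ = (1.261, -1.810).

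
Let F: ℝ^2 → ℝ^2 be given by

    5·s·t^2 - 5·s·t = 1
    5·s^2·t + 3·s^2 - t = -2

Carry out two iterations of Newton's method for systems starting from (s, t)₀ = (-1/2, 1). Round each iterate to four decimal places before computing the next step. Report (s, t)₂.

(-1.2590, 4.3152)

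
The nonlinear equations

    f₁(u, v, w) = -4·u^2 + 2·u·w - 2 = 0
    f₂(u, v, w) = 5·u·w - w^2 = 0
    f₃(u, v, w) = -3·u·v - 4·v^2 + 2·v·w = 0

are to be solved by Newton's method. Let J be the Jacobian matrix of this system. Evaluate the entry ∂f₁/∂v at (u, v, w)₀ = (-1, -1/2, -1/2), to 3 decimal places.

0.000

∂f₁/∂v = 0.
At (-1, -1/2, -1/2) this is 0.000.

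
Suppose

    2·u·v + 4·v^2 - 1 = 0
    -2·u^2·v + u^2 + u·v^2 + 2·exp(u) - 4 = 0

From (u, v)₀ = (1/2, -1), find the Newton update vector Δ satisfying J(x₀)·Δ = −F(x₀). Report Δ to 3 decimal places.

(-0.015, 0.290)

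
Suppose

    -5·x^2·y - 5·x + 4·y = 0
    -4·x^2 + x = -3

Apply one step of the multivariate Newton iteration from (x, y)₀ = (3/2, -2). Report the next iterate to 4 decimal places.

(1.0909, -2.4451)

At (3/2, -2): F = (7.0000, -4.5000).
Jacobian J = [[-10·x·y - 5, -5·x^2 + 4], [-8·x + 1, 0]].
At the point, J = [[25.0000, -7.2500], [-11.0000, 0.0000]] (det J = -79.7500).
Solving J·Δ = −F gives Δ = (-0.4091, -0.4451).
Then the next iterate is (x, y)₁ = (1.0909, -2.4451).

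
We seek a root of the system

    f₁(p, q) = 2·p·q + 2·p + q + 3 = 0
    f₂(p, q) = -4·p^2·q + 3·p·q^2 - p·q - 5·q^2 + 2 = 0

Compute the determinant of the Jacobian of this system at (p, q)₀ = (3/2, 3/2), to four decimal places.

-9.0000

J = [[2·q + 2, 2·p + 1], [-8·p·q + 3·q^2 - q, -4·p^2 + 6·p·q - p - 10·q]].
At the point, J = [[5.0000, 4.0000], [-12.7500, -12.0000]].
det J = -9.0000.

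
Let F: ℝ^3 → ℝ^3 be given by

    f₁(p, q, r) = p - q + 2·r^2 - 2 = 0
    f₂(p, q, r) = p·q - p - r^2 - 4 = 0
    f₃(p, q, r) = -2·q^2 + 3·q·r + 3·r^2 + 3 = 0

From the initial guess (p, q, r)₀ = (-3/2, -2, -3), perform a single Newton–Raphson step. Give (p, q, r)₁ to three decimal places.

At (-3/2, -2, -3): F = (16.500, -8.500, 40.000).
Jacobian J = [[1, -1, 4·r], [q - 1, p, -2·r], [0, -4·q + 3·r, 3·q + 6·r]].
At the point, J = [[1.000, -1.000, -12.000], [-3.000, -1.500, 6.000], [0.000, -1.000, -24.000]] (det J = 78.000).
Solving J·Δ = −F gives Δ = (2.115, -2.769, 1.782).
Then the next iterate is (p, q, r)₁ = (0.615, -4.769, -1.218).

(0.615, -4.769, -1.218)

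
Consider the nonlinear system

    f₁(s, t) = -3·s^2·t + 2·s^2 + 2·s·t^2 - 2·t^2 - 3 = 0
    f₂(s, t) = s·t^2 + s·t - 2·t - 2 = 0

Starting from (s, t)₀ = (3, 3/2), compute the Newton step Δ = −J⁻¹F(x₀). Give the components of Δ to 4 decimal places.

(-1.4615, -0.0769)

At (3, 3/2): F = (-16.5000, 6.2500).
Jacobian J = [[-6·s·t + 4·s + 2·t^2, -3·s^2 + 4·s·t - 4·t], [t^2 + t, 2·s·t + s - 2]].
At the point, J = [[-10.5000, -15.0000], [3.7500, 10.0000]] (det J = -48.7500).
Solving J·Δ = −F gives Δ = (-1.4615, -0.0769).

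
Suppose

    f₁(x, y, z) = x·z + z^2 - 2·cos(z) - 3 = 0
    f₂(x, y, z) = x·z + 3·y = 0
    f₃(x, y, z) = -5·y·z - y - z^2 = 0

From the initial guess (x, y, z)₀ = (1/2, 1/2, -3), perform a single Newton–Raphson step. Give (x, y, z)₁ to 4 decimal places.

At (1/2, 1/2, -3): F = (6.479985, 0.0000, -2.0000).
Jacobian J = [[z, 0, x + 2·z + 2·sin(z)], [z, 3, x], [0, -5·z - 1, -5·y - 2·z]].
At the point, J = [[-3.0000, 0.0000, -5.782240], [-3.0000, 3.0000, 0.5000], [0.0000, 14.0000, 3.5000]] (det J = 232.354081).
Solving J·Δ = −F gives Δ = (0.0517, -0.1306, 1.0938).
Then the next iterate is (x, y, z)₁ = (0.5517, 0.3694, -1.9062).

(0.5517, 0.3694, -1.9062)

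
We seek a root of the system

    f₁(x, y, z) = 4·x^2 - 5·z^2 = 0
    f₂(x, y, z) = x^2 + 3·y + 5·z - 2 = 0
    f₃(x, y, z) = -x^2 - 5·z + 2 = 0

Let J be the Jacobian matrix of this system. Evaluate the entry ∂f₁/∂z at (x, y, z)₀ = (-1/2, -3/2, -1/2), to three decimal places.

5.000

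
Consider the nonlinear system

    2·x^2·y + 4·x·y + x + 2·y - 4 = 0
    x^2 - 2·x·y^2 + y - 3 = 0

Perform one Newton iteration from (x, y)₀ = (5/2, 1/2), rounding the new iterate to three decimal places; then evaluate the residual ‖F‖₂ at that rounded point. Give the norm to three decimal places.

2.378

At (5/2, 1/2): F = (10.750, 2.500).
Jacobian J = [[4·x·y + 4·y + 1, 2·x^2 + 4·x + 2], [2·x - 2·y^2, -4·x·y + 1]].
At the point, J = [[8.000, 24.500], [4.500, -4.000]] (det J = -142.250).
Solving J·Δ = −F gives Δ = (-0.733, -0.199).
Then the next iterate is (x, y)₁ = (1.767, 0.301).
Re-evaluating at (1.767, 0.301): F = (2.37609, 0.10311), so ‖F‖₂ = 2.378.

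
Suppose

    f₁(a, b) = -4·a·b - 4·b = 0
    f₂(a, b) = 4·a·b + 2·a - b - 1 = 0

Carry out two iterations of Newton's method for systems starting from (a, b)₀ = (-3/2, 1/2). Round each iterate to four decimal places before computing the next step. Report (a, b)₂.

At (-3/2, 1/2): F = (1.0000, -7.5000).
Jacobian J = [[-4·b, -4·a - 4], [4·b + 2, 4·a - 1]].
At the point, J = [[-2.0000, 2.0000], [4.0000, -7.0000]] (det J = 6.0000).
Solving J·Δ = −F gives Δ = (-1.3333, -1.8333).
Then the next iterate is (a, b)₁ = (-2.8333, -1.3333).
Round to (-2.8333, -1.3333) and repeat: F = (-9.777356, 9.777256), J = [[5.3332, 7.3332], [-3.3332, -12.3332]].
Δ = (1.1828, 0.4731), so (a, b)₂ = (-1.6505, -0.8602).

(-1.6505, -0.8602)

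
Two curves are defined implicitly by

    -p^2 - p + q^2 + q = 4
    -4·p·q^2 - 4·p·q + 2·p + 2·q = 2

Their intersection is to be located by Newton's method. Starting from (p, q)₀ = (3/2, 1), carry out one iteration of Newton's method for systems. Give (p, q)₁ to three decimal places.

At (3/2, 1): F = (-5.750, -9.000).
Jacobian J = [[-2·p - 1, 2·q + 1], [-4·q^2 - 4·q + 2, -8·p·q - 4·p + 2]].
At the point, J = [[-4.000, 3.000], [-6.000, -16.000]] (det J = 82.000).
Solving J·Δ = −F gives Δ = (-1.451, -0.018).
Then the next iterate is (p, q)₁ = (0.049, 0.982).

(0.049, 0.982)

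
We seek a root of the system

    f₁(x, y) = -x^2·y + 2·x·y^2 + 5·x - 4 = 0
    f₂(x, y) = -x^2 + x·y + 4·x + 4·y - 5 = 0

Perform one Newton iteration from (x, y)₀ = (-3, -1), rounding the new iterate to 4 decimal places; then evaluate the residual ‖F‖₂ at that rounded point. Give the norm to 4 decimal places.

20.2519

At (-3, -1): F = (-16.0000, -27.0000).
Jacobian J = [[-2·x·y + 2·y^2 + 5, -x^2 + 4·x·y], [-2·x + y + 4, x + 4]].
At the point, J = [[1.0000, 3.0000], [9.0000, 1.0000]] (det J = -26.0000).
Solving J·Δ = −F gives Δ = (2.5000, 4.5000).
Then the next iterate is (x, y)₁ = (-0.5000, 3.5000).
Re-evaluating at (-0.5000, 3.5000): F = (-19.6250, 5.0000), so ‖F‖₂ = 20.2519.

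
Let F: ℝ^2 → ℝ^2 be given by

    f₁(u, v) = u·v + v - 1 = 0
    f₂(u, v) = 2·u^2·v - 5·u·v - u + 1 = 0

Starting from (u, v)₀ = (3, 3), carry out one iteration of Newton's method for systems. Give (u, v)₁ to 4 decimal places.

(3.0704, 0.1972)

At (3, 3): F = (11.0000, 7.0000).
Jacobian J = [[v, u + 1], [4·u·v - 5·v - 1, 2·u^2 - 5·u]].
At the point, J = [[3.0000, 4.0000], [20.0000, 3.0000]] (det J = -71.0000).
Solving J·Δ = −F gives Δ = (0.0704, -2.8028).
Then the next iterate is (u, v)₁ = (3.0704, 0.1972).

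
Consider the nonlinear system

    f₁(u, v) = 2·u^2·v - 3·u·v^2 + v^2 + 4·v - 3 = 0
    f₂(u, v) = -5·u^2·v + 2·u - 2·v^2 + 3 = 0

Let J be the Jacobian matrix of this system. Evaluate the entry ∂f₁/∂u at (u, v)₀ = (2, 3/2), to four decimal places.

∂f₁/∂u = 4·u·v - 3·v^2.
At (2, 3/2) this is 5.2500.

5.2500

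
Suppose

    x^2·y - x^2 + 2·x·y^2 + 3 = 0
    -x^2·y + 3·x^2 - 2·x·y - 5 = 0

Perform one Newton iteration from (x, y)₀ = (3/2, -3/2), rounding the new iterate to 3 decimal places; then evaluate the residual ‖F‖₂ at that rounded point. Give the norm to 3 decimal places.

At (3/2, -3/2): F = (4.125, 9.625).
Jacobian J = [[2·x·y - 2·x + 2·y^2, x^2 + 4·x·y], [-2·x·y + 6·x - 2·y, -x^2 - 2·x]].
At the point, J = [[-3.000, -6.750], [16.500, -5.250]] (det J = 127.125).
Solving J·Δ = −F gives Δ = (-0.341, 0.763).
Then the next iterate is (x, y)₁ = (1.159, -0.737).
Re-evaluating at (1.159, -0.737): F = (1.92579, 1.72821), so ‖F‖₂ = 2.588.

2.588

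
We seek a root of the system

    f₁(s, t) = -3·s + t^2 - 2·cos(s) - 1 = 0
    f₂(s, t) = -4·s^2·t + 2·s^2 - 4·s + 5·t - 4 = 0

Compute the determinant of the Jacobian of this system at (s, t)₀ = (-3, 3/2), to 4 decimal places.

J = [[2·sin(s) - 3, 2·t], [-8·s·t + 4·s - 4, -4·s^2 + 5]].
At the point, J = [[-3.282240, 3.0000], [20.0000, -31.0000]].
det J = 41.7494.

41.7494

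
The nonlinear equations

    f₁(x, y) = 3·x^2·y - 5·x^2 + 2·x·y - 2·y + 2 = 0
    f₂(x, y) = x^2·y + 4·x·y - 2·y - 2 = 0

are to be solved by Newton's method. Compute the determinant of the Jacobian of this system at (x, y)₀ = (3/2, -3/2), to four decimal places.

-115.5000

J = [[6·x·y - 10·x + 2·y, 3·x^2 + 2·x - 2], [2·x·y + 4·y, x^2 + 4·x - 2]].
At the point, J = [[-31.5000, 7.7500], [-10.5000, 6.2500]].
det J = -115.5000.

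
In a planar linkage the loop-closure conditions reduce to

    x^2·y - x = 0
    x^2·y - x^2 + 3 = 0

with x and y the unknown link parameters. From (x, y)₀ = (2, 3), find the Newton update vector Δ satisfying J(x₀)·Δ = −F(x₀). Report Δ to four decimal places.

(0.3333, -3.4167)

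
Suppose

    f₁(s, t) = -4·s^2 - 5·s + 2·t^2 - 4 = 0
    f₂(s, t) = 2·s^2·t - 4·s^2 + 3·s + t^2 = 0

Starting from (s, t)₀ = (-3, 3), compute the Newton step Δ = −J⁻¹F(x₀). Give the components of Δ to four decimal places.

At (-3, 3): F = (-7.0000, 18.0000).
Jacobian J = [[-8·s - 5, 4·t], [4·s·t - 8·s + 3, 2·s^2 + 2·t]].
At the point, J = [[19.0000, 12.0000], [-9.0000, 24.0000]] (det J = 564.0000).
Solving J·Δ = −F gives Δ = (0.6809, -0.4947).

(0.6809, -0.4947)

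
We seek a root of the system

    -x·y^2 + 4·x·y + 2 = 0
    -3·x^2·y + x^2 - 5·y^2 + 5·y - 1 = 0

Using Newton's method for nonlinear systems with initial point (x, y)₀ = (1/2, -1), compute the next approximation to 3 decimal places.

At (1/2, -1): F = (-0.500, -10.000).
Jacobian J = [[-y^2 + 4·y, -2·x·y + 4·x], [-6·x·y + 2·x, -3·x^2 - 10·y + 5]].
At the point, J = [[-5.000, 3.000], [4.000, 14.250]] (det J = -83.250).
Solving J·Δ = −F gives Δ = (0.275, 0.625).
Then the next iterate is (x, y)₁ = (0.775, -0.375).

(0.775, -0.375)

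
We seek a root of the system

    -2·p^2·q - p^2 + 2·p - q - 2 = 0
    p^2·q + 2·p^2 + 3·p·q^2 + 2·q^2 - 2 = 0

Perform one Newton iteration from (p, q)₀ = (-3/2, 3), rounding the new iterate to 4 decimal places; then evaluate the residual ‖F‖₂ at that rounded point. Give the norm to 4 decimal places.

At (-3/2, 3): F = (-23.7500, -13.2500).
Jacobian J = [[-4·p·q - 2·p + 2, -2·p^2 - 1], [2·p·q + 4·p + 3·q^2, p^2 + 6·p·q + 4·q]].
At the point, J = [[23.0000, -5.5000], [12.0000, -12.7500]] (det J = -227.2500).
Solving J·Δ = −F gives Δ = (1.0118, -0.0869).
Then the next iterate is (p, q)₁ = (-0.4882, 2.9131).
Re-evaluating at (-0.4882, 2.9131): F = (-7.516451, 3.714470), so ‖F‖₂ = 8.3842.

8.3842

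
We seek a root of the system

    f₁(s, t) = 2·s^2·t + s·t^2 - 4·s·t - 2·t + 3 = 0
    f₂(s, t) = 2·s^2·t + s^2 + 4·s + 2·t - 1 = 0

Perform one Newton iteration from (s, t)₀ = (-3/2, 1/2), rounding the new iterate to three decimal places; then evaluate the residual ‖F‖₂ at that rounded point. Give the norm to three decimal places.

At (-3/2, 1/2): F = (6.875, -1.500).
Jacobian J = [[4·s·t + t^2 - 4·t, 2·s^2 + 2·s·t - 4·s - 2], [4·s·t + 2·s + 4, 2·s^2 + 2]].
At the point, J = [[-4.750, 7.000], [-2.000, 6.500]] (det J = -16.875).
Solving J·Δ = −F gives Δ = (3.270, 1.237).
Then the next iterate is (s, t)₁ = (1.770, 1.737).
Re-evaluating at (1.770, 1.737): F = (3.45212, 23.57059), so ‖F‖₂ = 23.822.

23.822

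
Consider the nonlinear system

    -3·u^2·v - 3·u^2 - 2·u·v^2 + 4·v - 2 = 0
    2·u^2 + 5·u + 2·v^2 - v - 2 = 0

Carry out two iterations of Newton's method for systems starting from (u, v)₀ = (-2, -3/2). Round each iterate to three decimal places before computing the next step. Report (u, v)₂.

At (-2, -3/2): F = (7.000, 2.000).
Jacobian J = [[-6·u·v - 6·u - 2·v^2, -3·u^2 - 4·u·v + 4], [4·u + 5, 4·v - 1]].
At the point, J = [[-10.500, -20.000], [-3.000, -7.000]] (det J = 13.500).
Solving J·Δ = −F gives Δ = (0.667, 0.000).
Then the next iterate is (u, v)₁ = (-1.333, -1.500).
Round to (-1.333, -1.500) and repeat: F = (0.66383, 0.88878), J = [[-8.499, -9.32867], [-0.332, -7.000]].
Δ = (-0.065, 0.130), so (u, v)₂ = (-1.398, -1.370).

(-1.398, -1.370)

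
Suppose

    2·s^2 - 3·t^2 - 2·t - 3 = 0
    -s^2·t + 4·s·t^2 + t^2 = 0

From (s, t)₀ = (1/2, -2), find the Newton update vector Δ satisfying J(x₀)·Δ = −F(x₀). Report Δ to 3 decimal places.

(0.018, 1.046)

At (1/2, -2): F = (-10.500, 12.500).
Jacobian J = [[4·s, -6·t - 2], [-2·s·t + 4·t^2, -s^2 + 8·s·t + 2·t]].
At the point, J = [[2.000, 10.000], [18.000, -12.250]] (det J = -204.500).
Solving J·Δ = −F gives Δ = (0.018, 1.046).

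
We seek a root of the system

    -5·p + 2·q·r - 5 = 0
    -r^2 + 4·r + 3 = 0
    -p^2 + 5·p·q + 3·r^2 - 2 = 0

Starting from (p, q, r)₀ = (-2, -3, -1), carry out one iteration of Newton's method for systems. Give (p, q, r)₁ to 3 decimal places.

(-0.571, -2.071, -0.667)

At (-2, -3, -1): F = (11.000, -2.000, 27.000).
Jacobian J = [[-5, 2·r, 2·q], [0, 0, -2·r + 4], [-2·p + 5·q, 5·p, 6·r]].
At the point, J = [[-5.000, -2.000, -6.000], [0.000, 0.000, 6.000], [-11.000, -10.000, -6.000]] (det J = -168.000).
Solving J·Δ = −F gives Δ = (1.429, 0.929, 0.333).
Then the next iterate is (p, q, r)₁ = (-0.571, -2.071, -0.667).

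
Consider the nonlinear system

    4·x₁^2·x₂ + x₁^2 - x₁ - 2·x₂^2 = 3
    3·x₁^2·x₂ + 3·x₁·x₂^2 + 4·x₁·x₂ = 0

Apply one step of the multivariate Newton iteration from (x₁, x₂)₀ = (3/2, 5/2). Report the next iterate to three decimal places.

(1.217, 1.209)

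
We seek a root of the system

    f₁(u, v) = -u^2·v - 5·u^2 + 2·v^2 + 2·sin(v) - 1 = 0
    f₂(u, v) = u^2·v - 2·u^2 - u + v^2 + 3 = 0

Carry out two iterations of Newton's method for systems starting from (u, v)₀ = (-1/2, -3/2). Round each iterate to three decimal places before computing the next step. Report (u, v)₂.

(-3.300, -3.571)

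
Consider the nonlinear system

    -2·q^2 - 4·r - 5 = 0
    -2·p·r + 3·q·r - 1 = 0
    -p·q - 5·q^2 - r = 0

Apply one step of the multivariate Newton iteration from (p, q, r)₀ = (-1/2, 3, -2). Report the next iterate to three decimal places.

At (-1/2, 3, -2): F = (-15.000, -21.000, -41.500).
Jacobian J = [[0, -4·q, -4], [-2·r, 3·r, -2·p + 3·q], [-q, -p - 10·q, -1]].
At the point, J = [[0.000, -12.000, -4.000], [4.000, -6.000, 10.000], [-3.000, -29.500, -1.000]] (det J = 856.000).
Solving J·Δ = −F gives Δ = (0.894, -1.526, 0.827).
Then the next iterate is (p, q, r)₁ = (0.394, 1.474, -1.173).

(0.394, 1.474, -1.173)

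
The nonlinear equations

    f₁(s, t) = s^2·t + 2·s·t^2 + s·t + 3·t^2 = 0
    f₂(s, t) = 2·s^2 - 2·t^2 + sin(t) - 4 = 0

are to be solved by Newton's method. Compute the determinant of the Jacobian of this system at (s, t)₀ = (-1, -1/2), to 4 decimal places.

-1.1224

J = [[2·s·t + 2·t^2 + t, s^2 + 4·s·t + s + 6·t], [4·s, -4·t + cos(t)]].
At the point, J = [[1.0000, -1.0000], [-4.0000, 2.877583]].
det J = -1.1224.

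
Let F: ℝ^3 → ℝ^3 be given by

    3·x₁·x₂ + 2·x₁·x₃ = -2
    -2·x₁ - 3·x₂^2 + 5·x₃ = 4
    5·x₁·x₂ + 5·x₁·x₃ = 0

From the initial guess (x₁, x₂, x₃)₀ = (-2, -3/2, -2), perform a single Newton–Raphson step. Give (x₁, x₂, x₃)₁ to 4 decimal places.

(-1.2182, 0.4136, -1.7818)

At (-2, -3/2, -2): F = (19.0000, -16.7500, 35.0000).
Jacobian J = [[3·x₂ + 2·x₃, 3·x₁, 2·x₁], [-2, -6·x₂, 5], [5·x₂ + 5·x₃, 5·x₁, 5·x₁]].
At the point, J = [[-8.5000, -6.0000, -4.0000], [-2.0000, 9.0000, 5.0000], [-17.5000, -10.0000, -10.0000]] (det J = 275.0000).
Solving J·Δ = −F gives Δ = (0.7818, 1.9136, 0.2182).
Then the next iterate is (x₁, x₂, x₃)₁ = (-1.2182, 0.4136, -1.7818).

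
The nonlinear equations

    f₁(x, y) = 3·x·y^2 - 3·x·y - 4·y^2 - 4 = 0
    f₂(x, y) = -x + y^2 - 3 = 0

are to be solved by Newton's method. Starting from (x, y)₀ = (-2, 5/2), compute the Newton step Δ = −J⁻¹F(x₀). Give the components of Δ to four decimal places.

(2.1633, -0.6173)

At (-2, 5/2): F = (-51.5000, 5.2500).
Jacobian J = [[3·y^2 - 3·y, 6·x·y - 3·x - 8·y], [-1, 2·y]].
At the point, J = [[11.2500, -44.0000], [-1.0000, 5.0000]] (det J = 12.2500).
Solving J·Δ = −F gives Δ = (2.1633, -0.6173).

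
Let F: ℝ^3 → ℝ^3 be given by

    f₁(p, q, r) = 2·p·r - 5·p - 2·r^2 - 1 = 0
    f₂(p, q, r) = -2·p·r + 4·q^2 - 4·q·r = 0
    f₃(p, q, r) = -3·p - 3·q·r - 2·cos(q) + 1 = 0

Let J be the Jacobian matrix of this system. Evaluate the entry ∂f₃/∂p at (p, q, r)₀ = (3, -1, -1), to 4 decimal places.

-3.0000

∂f₃/∂p = -3.
At (3, -1, -1) this is -3.0000.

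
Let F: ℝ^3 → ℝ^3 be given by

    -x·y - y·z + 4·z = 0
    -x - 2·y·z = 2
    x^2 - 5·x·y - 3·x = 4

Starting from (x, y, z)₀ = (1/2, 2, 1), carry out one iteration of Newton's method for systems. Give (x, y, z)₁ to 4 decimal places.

(-0.3421, 1.9421, -0.3855)

At (1/2, 2, 1): F = (1.0000, -6.5000, -10.2500).
Jacobian J = [[-y, -x - z, -y + 4], [-1, -2·z, -2·y], [2·x - 5·y - 3, -5·x, 0]].
At the point, J = [[-2.0000, -1.5000, 2.0000], [-1.0000, -2.0000, -4.0000], [-12.0000, -2.5000, 0.0000]] (det J = -95.0000).
Solving J·Δ = −F gives Δ = (-0.8421, -0.0579, -1.3855).
Then the next iterate is (x, y, z)₁ = (-0.3421, 1.9421, -0.3855).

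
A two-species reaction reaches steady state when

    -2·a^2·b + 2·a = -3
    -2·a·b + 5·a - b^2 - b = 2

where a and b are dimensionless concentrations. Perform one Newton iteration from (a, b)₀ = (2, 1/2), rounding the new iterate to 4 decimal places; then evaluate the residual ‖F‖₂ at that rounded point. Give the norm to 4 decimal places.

At (2, 1/2): F = (3.0000, 5.2500).
Jacobian J = [[-4·a·b + 2, -2·a^2], [-2·b + 5, -2·a - 2·b - 1]].
At the point, J = [[-2.0000, -8.0000], [4.0000, -6.0000]] (det J = 44.0000).
Solving J·Δ = −F gives Δ = (-0.5455, 0.5114).
Then the next iterate is (a, b)₁ = (1.4545, 1.0114).
Re-evaluating at (1.4545, 1.0114): F = (1.629624, 0.296007), so ‖F‖₂ = 1.6563.

1.6563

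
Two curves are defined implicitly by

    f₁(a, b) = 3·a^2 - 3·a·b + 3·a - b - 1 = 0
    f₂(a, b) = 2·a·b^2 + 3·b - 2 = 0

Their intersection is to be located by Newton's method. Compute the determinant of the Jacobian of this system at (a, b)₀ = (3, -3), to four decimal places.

J = [[6·a - 3·b + 3, -3·a - 1], [2·b^2, 4·a·b + 3]].
At the point, J = [[30.0000, -10.0000], [18.0000, -33.0000]].
det J = -810.0000.

-810.0000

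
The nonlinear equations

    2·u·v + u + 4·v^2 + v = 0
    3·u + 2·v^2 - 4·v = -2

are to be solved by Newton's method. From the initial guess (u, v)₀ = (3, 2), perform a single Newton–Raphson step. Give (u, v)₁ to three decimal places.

At (3, 2): F = (33.000, 11.000).
Jacobian J = [[2·v + 1, 2·u + 8·v + 1], [3, 4·v - 4]].
At the point, J = [[5.000, 23.000], [3.000, 4.000]] (det J = -49.000).
Solving J·Δ = −F gives Δ = (-2.469, -0.898).
Then the next iterate is (u, v)₁ = (0.531, 1.102).

(0.531, 1.102)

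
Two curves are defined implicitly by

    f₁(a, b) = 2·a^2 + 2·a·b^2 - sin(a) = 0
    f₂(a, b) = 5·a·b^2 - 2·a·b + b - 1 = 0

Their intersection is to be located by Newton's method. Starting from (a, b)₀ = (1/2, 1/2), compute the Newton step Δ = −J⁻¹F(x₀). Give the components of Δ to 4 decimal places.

(-0.2763, 0.1776)

At (1/2, 1/2): F = (0.270574, -0.3750).
Jacobian J = [[4·a + 2·b^2 - cos(a), 4·a·b], [5·b^2 - 2·b, 10·a·b - 2·a + 1]].
At the point, J = [[1.622417, 1.0000], [0.2500, 2.5000]] (det J = 3.806044).
Solving J·Δ = −F gives Δ = (-0.2763, 0.1776).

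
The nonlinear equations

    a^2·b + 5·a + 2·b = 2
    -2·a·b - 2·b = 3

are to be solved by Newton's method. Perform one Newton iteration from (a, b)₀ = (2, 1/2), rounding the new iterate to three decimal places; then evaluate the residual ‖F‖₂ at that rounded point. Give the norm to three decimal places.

2.989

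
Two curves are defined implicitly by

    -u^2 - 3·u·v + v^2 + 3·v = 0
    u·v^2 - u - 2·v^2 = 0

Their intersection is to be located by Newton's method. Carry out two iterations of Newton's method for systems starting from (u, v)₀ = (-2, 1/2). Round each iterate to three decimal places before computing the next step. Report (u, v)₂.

At (-2, 1/2): F = (0.750, 1.000).
Jacobian J = [[-2·u - 3·v, -3·u + 2·v + 3], [v^2 - 1, 2·u·v - 4·v]].
At the point, J = [[2.500, 10.000], [-0.750, -4.000]] (det J = -2.500).
Solving J·Δ = −F gives Δ = (-5.200, 1.225).
Then the next iterate is (u, v)₁ = (-7.200, 1.725).
Round to (-7.200, 1.725) and repeat: F = (-6.42938, -20.17575), J = [[9.225, 28.050], [1.97563, -31.740]].
Δ = (2.211, -0.498), so (u, v)₂ = (-4.989, 1.227).

(-4.989, 1.227)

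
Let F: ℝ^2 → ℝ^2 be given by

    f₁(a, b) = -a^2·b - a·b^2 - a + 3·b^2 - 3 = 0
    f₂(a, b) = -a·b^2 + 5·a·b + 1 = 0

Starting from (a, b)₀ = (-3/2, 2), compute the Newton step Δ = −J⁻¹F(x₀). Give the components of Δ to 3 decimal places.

At (-3/2, 2): F = (12.000, -8.000).
Jacobian J = [[-2·a·b - b^2 - 1, -a^2 - 2·a·b + 6·b], [-b^2 + 5·b, -2·a·b + 5·a]].
At the point, J = [[1.000, 15.750], [6.000, -1.500]] (det J = -96.000).
Solving J·Δ = −F gives Δ = (1.125, -0.833).

(1.125, -0.833)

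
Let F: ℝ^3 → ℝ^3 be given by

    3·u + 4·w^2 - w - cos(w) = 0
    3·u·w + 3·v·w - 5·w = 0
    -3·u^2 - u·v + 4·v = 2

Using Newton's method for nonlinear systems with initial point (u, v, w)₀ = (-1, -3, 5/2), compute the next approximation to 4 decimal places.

(0.5038, -1.7068, 1.2340)

At (-1, -3, 5/2): F = (20.301144, -42.5000, -20.0000).
Jacobian J = [[3, 0, 8·w + sin(w) - 1], [3·w, 3·w, 3·u + 3·v - 5], [-6·u - v, -u + 4, 0]].
At the point, J = [[3.0000, 0.0000, 19.598472], [7.5000, 7.5000, -17.0000], [9.0000, 5.0000, 0.0000]] (det J = -332.954164).
Solving J·Δ = −F gives Δ = (1.5038, 1.2932, -1.2660).
Then the next iterate is (u, v, w)₁ = (0.5038, -1.7068, 1.2340).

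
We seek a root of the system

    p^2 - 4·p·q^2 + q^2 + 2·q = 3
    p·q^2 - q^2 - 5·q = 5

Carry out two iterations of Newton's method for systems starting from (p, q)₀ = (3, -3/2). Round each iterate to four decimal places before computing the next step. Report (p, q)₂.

(3.4274, -0.7254)

At (3, -3/2): F = (-21.7500, 7.0000).
Jacobian J = [[2·p - 4·q^2, -8·p·q + 2·q + 2], [q^2, 2·p·q - 2·q - 5]].
At the point, J = [[-3.0000, 35.0000], [2.2500, -11.0000]] (det J = -45.7500).
Solving J·Δ = −F gives Δ = (-0.1257, 0.6107).
Then the next iterate is (p, q)₁ = (2.8743, -0.8893).
Round to (2.8743, -0.8893) and repeat: F = (-4.818757, 0.928799), J = [[2.585182, 20.670320], [0.790854, -8.333630]].
Δ = (0.5531, 0.1639), so (p, q)₂ = (3.4274, -0.7254).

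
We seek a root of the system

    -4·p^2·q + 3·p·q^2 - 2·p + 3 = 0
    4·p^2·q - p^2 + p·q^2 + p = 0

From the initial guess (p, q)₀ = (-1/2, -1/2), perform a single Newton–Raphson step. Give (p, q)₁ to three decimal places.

(0.482, -2.366)

At (-1/2, -1/2): F = (4.125, -1.375).
Jacobian J = [[-8·p·q + 3·q^2 - 2, -4·p^2 + 6·p·q], [8·p·q - 2·p + q^2 + 1, 4·p^2 + 2·p·q]].
At the point, J = [[-3.250, 0.500], [4.250, 1.500]] (det J = -7.000).
Solving J·Δ = −F gives Δ = (0.982, -1.866).
Then the next iterate is (p, q)₁ = (0.482, -2.366).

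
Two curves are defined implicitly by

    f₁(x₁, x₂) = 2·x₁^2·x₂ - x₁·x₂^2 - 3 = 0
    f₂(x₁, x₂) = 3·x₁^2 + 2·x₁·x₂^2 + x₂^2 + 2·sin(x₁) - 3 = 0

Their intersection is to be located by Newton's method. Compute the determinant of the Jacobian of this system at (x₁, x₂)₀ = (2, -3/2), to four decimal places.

J = [[4·x₁·x₂ - x₂^2, 2·x₁^2 - 2·x₁·x₂], [6·x₁ + 2·x₂^2 + 2·cos(x₁), 4·x₁·x₂ + 2·x₂]].
At the point, J = [[-14.2500, 14.0000], [15.667706, -15.0000]].
det J = -5.5979.

-5.5979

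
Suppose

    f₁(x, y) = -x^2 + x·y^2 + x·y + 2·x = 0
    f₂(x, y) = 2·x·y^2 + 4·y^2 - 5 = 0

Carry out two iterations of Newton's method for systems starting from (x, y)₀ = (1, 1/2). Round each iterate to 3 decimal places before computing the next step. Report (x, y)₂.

At (1, 1/2): F = (1.750, -3.500).
Jacobian J = [[-2·x + y^2 + y + 2, 2·x·y + x], [2·y^2, 4·x·y + 8·y]].
At the point, J = [[0.750, 2.000], [0.500, 6.000]] (det J = 3.500).
Solving J·Δ = −F gives Δ = (-5.000, 1.000).
Then the next iterate is (x, y)₁ = (-4.000, 1.500).
Round to (-4.000, 1.500) and repeat: F = (-39.000, -14.000), J = [[13.750, -16.000], [4.500, -12.000]].
Δ = (2.624, -0.183), so (x, y)₂ = (-1.376, 1.317).

(-1.376, 1.317)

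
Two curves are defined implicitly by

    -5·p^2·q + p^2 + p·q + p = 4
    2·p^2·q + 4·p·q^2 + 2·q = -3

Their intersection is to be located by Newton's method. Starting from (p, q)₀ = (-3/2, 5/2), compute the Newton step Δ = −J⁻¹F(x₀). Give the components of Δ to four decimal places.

At (-3/2, 5/2): F = (-35.1250, -18.2500).
Jacobian J = [[-10·p·q + 2·p + q + 1, -5·p^2 + p], [4·p·q + 4·q^2, 2·p^2 + 8·p·q + 2]].
At the point, J = [[38.0000, -12.7500], [10.0000, -23.5000]] (det J = -765.5000).
Solving J·Δ = −F gives Δ = (0.7743, -0.4471).

(0.7743, -0.4471)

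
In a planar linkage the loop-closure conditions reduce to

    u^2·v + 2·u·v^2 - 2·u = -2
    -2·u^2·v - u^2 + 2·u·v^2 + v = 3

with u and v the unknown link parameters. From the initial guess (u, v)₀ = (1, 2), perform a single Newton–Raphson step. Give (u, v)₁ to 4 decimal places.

At (1, 2): F = (10.0000, 2.0000).
Jacobian J = [[2·u·v + 2·v^2 - 2, u^2 + 4·u·v], [-4·u·v - 2·u + 2·v^2, -2·u^2 + 4·u·v + 1]].
At the point, J = [[10.0000, 9.0000], [-2.0000, 7.0000]] (det J = 88.0000).
Solving J·Δ = −F gives Δ = (-0.5909, -0.4545).
Then the next iterate is (u, v)₁ = (0.4091, 1.5455).

(0.4091, 1.5455)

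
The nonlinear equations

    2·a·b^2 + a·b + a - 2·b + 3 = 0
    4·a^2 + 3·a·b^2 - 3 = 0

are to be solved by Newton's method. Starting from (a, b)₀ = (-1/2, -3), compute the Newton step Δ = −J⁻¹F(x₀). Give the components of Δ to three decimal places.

(-0.996, 4.268)

At (-1/2, -3): F = (1.000, -15.500).
Jacobian J = [[2·b^2 + b + 1, 4·a·b + a - 2], [8·a + 3·b^2, 6·a·b]].
At the point, J = [[16.000, 3.500], [23.000, 9.000]] (det J = 63.500).
Solving J·Δ = −F gives Δ = (-0.996, 4.268).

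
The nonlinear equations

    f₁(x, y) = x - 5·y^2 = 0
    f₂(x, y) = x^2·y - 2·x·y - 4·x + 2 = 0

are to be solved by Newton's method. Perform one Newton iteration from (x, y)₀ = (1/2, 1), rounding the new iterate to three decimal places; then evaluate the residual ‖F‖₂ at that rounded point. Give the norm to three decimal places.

1.050

At (1/2, 1): F = (-4.500, -0.750).
Jacobian J = [[1, -10·y], [2·x·y - 2·y - 4, x^2 - 2·x]].
At the point, J = [[1.000, -10.000], [-5.000, -0.750]] (det J = -50.750).
Solving J·Δ = −F gives Δ = (-0.081, -0.458).
Then the next iterate is (x, y)₁ = (0.419, 0.542).
Re-evaluating at (0.419, 0.542): F = (-1.04982, -0.03504), so ‖F‖₂ = 1.050.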